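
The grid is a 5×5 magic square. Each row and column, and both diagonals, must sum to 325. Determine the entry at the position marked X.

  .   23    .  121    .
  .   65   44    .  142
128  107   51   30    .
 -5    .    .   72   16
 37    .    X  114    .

135

Row 3 needs 325; the known cells sum to 316, so (3,5) = 9.
Using column 4: 121 + 30 + 72 + 114 + ? → (2,4) = 325 − 337 = -12.
The remaining cell in row 2 is (2,1) = 325 − 239 = 86.
Using column 1: 86 + 128 + (-5) + 37 + ? → (1,1) = 325 − 246 = 79.
Main diagonal needs 325; the known cells sum to 267, so (5,5) = 58.
Column 5 needs 325; the known cells sum to 225, so (1,5) = 100.
Anti-diagonal: 100 + (-12) + 51 + 37 + ? = 325, so (4,2) = 149.
Row 1 must total 325; the given cells sum to 323, so (1,3) = 2.
Row 4: -5 + 149 + 72 + 16 + ? = 325, so (4,3) = 93.
Column 2 must total 325; the given cells sum to 344, so (5,2) = -19.
The remaining cell in column 3 is (5,3) = 325 − 190 = 135.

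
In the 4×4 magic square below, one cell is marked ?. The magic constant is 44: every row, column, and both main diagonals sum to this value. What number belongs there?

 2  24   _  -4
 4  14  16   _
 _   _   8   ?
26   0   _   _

Row 1 must total 44; the given cells sum to 22, so (1,3) = 22.
Row 2 must total 44; the given cells sum to 34, so (2,4) = 10.
Column 1: 2 + 4 + 26 + ? = 44, so (3,1) = 12.
Column 2: 24 + 14 + 0 + ? = 44, so (3,2) = 6.
Column 3 needs 44; the known cells sum to 46, so (4,3) = -2.
Main diagonal needs 44; the known cells sum to 24, so (4,4) = 20.
Using row 3: 12 + 6 + 8 + ? → (3,4) = 44 − 26 = 18.

18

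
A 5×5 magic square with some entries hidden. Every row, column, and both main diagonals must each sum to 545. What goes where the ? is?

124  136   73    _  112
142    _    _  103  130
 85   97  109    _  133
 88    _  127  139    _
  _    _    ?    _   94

The remaining cell in row 1 is (1,4) = 545 − 445 = 100.
Row 3 needs 545; the known cells sum to 424, so (3,4) = 121.
Column 1 needs 545; the known cells sum to 439, so (5,1) = 106.
Column 4: 100 + 103 + 121 + 139 + ? = 545, so (5,4) = 82.
The remaining cell in column 5 is (4,5) = 545 − 469 = 76.
From main diagonal, 545 − (124 + 109 + 139 + 94) gives (2,2) = 79.
Anti-diagonal: 112 + 103 + 109 + 106 + ? = 545, so (4,2) = 115.
From row 2, 545 − (142 + 79 + 103 + 130) gives (2,3) = 91.
The remaining cell in column 2 is (5,2) = 545 − 427 = 118.
The remaining cell in column 3 is (5,3) = 545 − 400 = 145.

145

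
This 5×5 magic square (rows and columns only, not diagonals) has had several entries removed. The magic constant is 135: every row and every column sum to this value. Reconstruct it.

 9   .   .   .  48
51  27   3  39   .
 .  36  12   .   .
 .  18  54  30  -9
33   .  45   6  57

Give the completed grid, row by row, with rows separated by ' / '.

9 60 21 -3 48 / 51 27 3 39 15 / 0 36 12 63 24 / 42 18 54 30 -9 / 33 -6 45 6 57

Row 2 needs 135; the known cells sum to 120, so (2,5) = 15.
Row 4: 18 + 54 + 30 + (-9) + ? = 135, so (4,1) = 42.
Using row 5: 33 + 45 + 6 + 57 + ? → (5,2) = 135 − 141 = -6.
The remaining cell in column 1 is (3,1) = 135 − 135 = 0.
Column 2 needs 135; the known cells sum to 75, so (1,2) = 60.
Using column 3: 3 + 12 + 54 + 45 + ? → (1,3) = 135 − 114 = 21.
Using column 5: 48 + 15 + (-9) + 57 + ? → (3,5) = 135 − 111 = 24.
Using row 1: 9 + 60 + 21 + 48 + ? → (1,4) = 135 − 138 = -3.
Using row 3: 0 + 36 + 12 + 24 + ? → (3,4) = 135 − 72 = 63.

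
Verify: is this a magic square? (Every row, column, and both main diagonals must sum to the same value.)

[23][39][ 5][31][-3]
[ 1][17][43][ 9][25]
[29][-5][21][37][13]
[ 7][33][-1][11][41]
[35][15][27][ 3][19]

No — column 3 sums to 95 but column 2 sums to 99.

Row 1: 23 + 39 + 5 + 31 + (-3) = 95.
Row 2: 1 + 17 + 43 + 9 + 25 = 95.
Row 3: 29 + (-5) + 21 + 37 + 13 = 95.
Row 4: 7 + 33 + (-1) + 11 + 41 = 91.
Row 5: 35 + 15 + 27 + 3 + 19 = 99.
Column 1: 23 + 1 + 29 + 7 + 35 = 95.
Column 2: 39 + 17 + (-5) + 33 + 15 = 99.
Column 3: 5 + 43 + 21 + (-1) + 27 = 95.
Column 4: 31 + 9 + 37 + 11 + 3 = 91.
Column 5: -3 + 25 + 13 + 41 + 19 = 95.
Main diagonal: 23 + 17 + 21 + 11 + 19 = 91.
Anti-diagonal: -3 + 9 + 21 + 33 + 35 = 95.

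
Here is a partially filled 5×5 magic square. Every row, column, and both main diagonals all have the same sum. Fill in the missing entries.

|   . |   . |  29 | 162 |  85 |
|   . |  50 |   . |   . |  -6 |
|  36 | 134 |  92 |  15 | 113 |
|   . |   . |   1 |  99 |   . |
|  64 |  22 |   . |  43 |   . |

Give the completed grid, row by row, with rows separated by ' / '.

8 106 29 162 85 / 127 50 148 71 -6 / 36 134 92 15 113 / 155 78 1 99 57 / 64 22 120 43 141

Row 3 is already complete: 36 + 134 + 92 + 15 + 113 = 390, so that is the magic constant.
The remaining cell in column 4 is (2,4) = 390 − 319 = 71.
Anti-diagonal must total 390; the given cells sum to 312, so (4,2) = 78.
The remaining cell in column 2 is (1,2) = 390 − 284 = 106.
Row 1 must total 390; the given cells sum to 382, so (1,1) = 8.
Main diagonal needs 390; the known cells sum to 249, so (5,5) = 141.
The remaining cell in row 5 is (5,3) = 390 − 270 = 120.
The remaining cell in column 3 is (2,3) = 390 − 242 = 148.
Column 5 needs 390; the known cells sum to 333, so (4,5) = 57.
Row 2 needs 390; the known cells sum to 263, so (2,1) = 127.
Row 4 needs 390; the known cells sum to 235, so (4,1) = 155.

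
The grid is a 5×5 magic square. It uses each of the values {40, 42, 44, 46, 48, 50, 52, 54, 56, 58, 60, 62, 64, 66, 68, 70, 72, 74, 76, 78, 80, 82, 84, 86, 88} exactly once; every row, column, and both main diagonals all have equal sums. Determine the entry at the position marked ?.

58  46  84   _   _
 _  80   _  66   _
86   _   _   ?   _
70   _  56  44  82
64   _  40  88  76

The 25 entries sum to 1600, so each line sums to 1600/5 = 320.
Using row 4: 70 + 56 + 44 + 82 + ? → (4,2) = 320 − 252 = 68.
From row 5, 320 − (64 + 40 + 88 + 76) gives (5,2) = 52.
From column 1, 320 − (58 + 86 + 70 + 64) gives (2,1) = 42.
Column 2 needs 320; the known cells sum to 246, so (3,2) = 74.
Main diagonal: 58 + 80 + 44 + 76 + ? = 320, so (3,3) = 62.
Using anti-diagonal: 66 + 62 + 68 + 64 + ? → (1,5) = 320 − 260 = 60.
Using row 1: 58 + 46 + 84 + 60 + ? → (1,4) = 320 − 248 = 72.
Column 3 must total 320; the given cells sum to 242, so (2,3) = 78.
From column 4, 320 − (72 + 66 + 44 + 88) gives (3,4) = 50.

50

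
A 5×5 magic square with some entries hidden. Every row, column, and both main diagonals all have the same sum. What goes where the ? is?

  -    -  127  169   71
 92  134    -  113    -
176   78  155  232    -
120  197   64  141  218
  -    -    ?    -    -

Row 4 is complete and sums to 740; that is the magic constant.
Row 3 needs 740; the known cells sum to 641, so (3,5) = 99.
Column 4 must total 740; the given cells sum to 655, so (5,4) = 85.
From anti-diagonal, 740 − (71 + 113 + 155 + 197) gives (5,1) = 204.
Column 1 must total 740; the given cells sum to 592, so (1,1) = 148.
Main diagonal needs 740; the known cells sum to 578, so (5,5) = 162.
Row 1 must total 740; the given cells sum to 515, so (1,2) = 225.
The remaining cell in column 2 is (5,2) = 740 − 634 = 106.
Column 5 needs 740; the known cells sum to 550, so (2,5) = 190.
The remaining cell in row 2 is (2,3) = 740 − 529 = 211.
The remaining cell in row 5 is (5,3) = 740 − 557 = 183.

183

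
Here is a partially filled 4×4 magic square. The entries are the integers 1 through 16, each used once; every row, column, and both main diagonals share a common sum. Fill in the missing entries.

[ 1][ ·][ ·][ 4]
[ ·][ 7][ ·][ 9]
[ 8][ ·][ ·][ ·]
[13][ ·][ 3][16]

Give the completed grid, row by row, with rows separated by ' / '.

1 14 15 4 / 12 7 6 9 / 8 11 10 5 / 13 2 3 16

The entries are 1 through 16, which sum to 136, so each line sums to 136/4 = 34.
Using row 4: 13 + 3 + 16 + ? → (4,2) = 34 − 32 = 2.
Column 1: 1 + 8 + 13 + ? = 34, so (2,1) = 12.
Using column 4: 4 + 9 + 16 + ? → (3,4) = 34 − 29 = 5.
Main diagonal must total 34; the given cells sum to 24, so (3,3) = 10.
Row 2: 12 + 7 + 9 + ? = 34, so (2,3) = 6.
Using row 3: 8 + 10 + 5 + ? → (3,2) = 34 − 23 = 11.
Column 2: 7 + 11 + 2 + ? = 34, so (1,2) = 14.
Column 3: 6 + 10 + 3 + ? = 34, so (1,3) = 15.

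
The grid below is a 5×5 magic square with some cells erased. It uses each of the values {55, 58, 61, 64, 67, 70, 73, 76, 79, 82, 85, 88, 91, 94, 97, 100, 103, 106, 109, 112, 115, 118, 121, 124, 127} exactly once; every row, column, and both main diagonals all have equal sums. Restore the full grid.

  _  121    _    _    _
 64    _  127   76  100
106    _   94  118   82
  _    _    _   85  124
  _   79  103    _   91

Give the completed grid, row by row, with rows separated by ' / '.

97 121 70 109 58 / 64 88 127 76 100 / 106 55 94 118 82 / 73 112 61 85 124 / 115 79 103 67 91

The 25 entries sum to 2275, so each line sums to 2275/5 = 455.
Row 2 needs 455; the known cells sum to 367, so (2,2) = 88.
Row 3 must total 455; the given cells sum to 400, so (3,2) = 55.
Column 2: 121 + 88 + 55 + 79 + ? = 455, so (4,2) = 112.
Using column 5: 100 + 82 + 124 + 91 + ? → (1,5) = 455 − 397 = 58.
Main diagonal needs 455; the known cells sum to 358, so (1,1) = 97.
Anti-diagonal needs 455; the known cells sum to 340, so (5,1) = 115.
The remaining cell in row 5 is (5,4) = 455 − 388 = 67.
Column 1 must total 455; the given cells sum to 382, so (4,1) = 73.
Column 4: 76 + 118 + 85 + 67 + ? = 455, so (1,4) = 109.
Using row 1: 97 + 121 + 109 + 58 + ? → (1,3) = 455 − 385 = 70.
The remaining cell in row 4 is (4,3) = 455 − 394 = 61.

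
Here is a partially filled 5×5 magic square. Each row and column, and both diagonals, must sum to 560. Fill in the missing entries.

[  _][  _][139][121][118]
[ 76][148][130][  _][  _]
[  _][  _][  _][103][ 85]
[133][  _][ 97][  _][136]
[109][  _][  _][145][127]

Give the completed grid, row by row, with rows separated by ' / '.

100 82 139 121 118 / 76 148 130 112 94 / 142 124 106 103 85 / 133 115 97 79 136 / 109 91 88 145 127

The remaining cell in column 5 is (2,5) = 560 − 466 = 94.
Using row 2: 76 + 148 + 130 + 94 + ? → (2,4) = 560 − 448 = 112.
Using column 4: 121 + 112 + 103 + 145 + ? → (4,4) = 560 − 481 = 79.
Row 4 must total 560; the given cells sum to 445, so (4,2) = 115.
The remaining cell in anti-diagonal is (3,3) = 560 − 454 = 106.
From column 3, 560 − (139 + 130 + 106 + 97) gives (5,3) = 88.
The remaining cell in main diagonal is (1,1) = 560 − 460 = 100.
Using row 1: 100 + 139 + 121 + 118 + ? → (1,2) = 560 − 478 = 82.
The remaining cell in row 5 is (5,2) = 560 − 469 = 91.
Column 1 needs 560; the known cells sum to 418, so (3,1) = 142.
Using column 2: 82 + 148 + 115 + 91 + ? → (3,2) = 560 − 436 = 124.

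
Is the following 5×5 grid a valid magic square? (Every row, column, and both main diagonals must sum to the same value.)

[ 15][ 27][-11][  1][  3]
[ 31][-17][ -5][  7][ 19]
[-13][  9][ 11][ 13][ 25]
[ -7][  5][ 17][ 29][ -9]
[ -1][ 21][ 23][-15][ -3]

Row 1: 15 + 27 + (-11) + 1 + 3 = 35.
Row 2: 31 + (-17) + (-5) + 7 + 19 = 35.
Row 3: -13 + 9 + 11 + 13 + 25 = 45.
Row 4: -7 + 5 + 17 + 29 + (-9) = 35.
Row 5: -1 + 21 + 23 + (-15) + (-3) = 25.
Column 1: 15 + 31 + (-13) + (-7) + (-1) = 25.
Column 2: 27 + (-17) + 9 + 5 + 21 = 45.
Column 3: -11 + (-5) + 11 + 17 + 23 = 35.
Column 4: 1 + 7 + 13 + 29 + (-15) = 35.
Column 5: 3 + 19 + 25 + (-9) + (-3) = 35.
Main diagonal: 15 + (-17) + 11 + 29 + (-3) = 35.
Anti-diagonal: 3 + 7 + 11 + 5 + (-1) = 25.

No — column 2 sums to 45 but row 2 sums to 35.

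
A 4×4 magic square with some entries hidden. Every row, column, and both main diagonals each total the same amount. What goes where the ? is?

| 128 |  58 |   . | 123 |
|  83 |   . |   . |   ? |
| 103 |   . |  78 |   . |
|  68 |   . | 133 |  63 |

88

Column 1 is complete and sums to 382; that is the magic constant.
From row 1, 382 − (128 + 58 + 123) gives (1,3) = 73.
The remaining cell in row 4 is (4,2) = 382 − 264 = 118.
Column 3: 73 + 78 + 133 + ? = 382, so (2,3) = 98.
The remaining cell in main diagonal is (2,2) = 382 − 269 = 113.
From anti-diagonal, 382 − (123 + 98 + 68) gives (3,2) = 93.
Row 2: 83 + 113 + 98 + ? = 382, so (2,4) = 88.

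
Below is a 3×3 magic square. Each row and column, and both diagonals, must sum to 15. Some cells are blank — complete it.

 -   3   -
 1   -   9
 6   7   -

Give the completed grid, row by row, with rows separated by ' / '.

Row 2 needs 15; the known cells sum to 10, so (2,2) = 5.
From row 3, 15 − (6 + 7) gives (3,3) = 2.
Column 1 needs 15; the known cells sum to 7, so (1,1) = 8.
The remaining cell in column 3 is (1,3) = 15 − 11 = 4.

8 3 4 / 1 5 9 / 6 7 2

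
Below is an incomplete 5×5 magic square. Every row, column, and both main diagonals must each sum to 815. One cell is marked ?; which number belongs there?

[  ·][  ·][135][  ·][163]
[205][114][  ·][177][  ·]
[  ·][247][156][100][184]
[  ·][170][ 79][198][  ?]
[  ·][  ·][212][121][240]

142

Row 3: 247 + 156 + 100 + 184 + ? = 815, so (3,1) = 128.
Using column 3: 135 + 156 + 79 + 212 + ? → (2,3) = 815 − 582 = 233.
From column 4, 815 − (177 + 100 + 198 + 121) gives (1,4) = 219.
From main diagonal, 815 − (114 + 156 + 198 + 240) gives (1,1) = 107.
From anti-diagonal, 815 − (163 + 177 + 156 + 170) gives (5,1) = 149.
From row 1, 815 − (107 + 135 + 219 + 163) gives (1,2) = 191.
Row 2 needs 815; the known cells sum to 729, so (2,5) = 86.
Row 5: 149 + 212 + 121 + 240 + ? = 815, so (5,2) = 93.
From column 1, 815 − (107 + 205 + 128 + 149) gives (4,1) = 226.
Column 5 must total 815; the given cells sum to 673, so (4,5) = 142.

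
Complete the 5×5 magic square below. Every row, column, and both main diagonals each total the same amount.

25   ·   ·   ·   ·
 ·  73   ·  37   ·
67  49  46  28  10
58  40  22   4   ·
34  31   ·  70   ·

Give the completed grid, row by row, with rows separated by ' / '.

25 7 64 61 43 / 16 73 55 37 19 / 67 49 46 28 10 / 58 40 22 4 76 / 34 31 13 70 52

Row 3 is already complete: 67 + 49 + 46 + 28 + 10 = 200, so that is the magic constant.
Using row 4: 58 + 40 + 22 + 4 + ? → (4,5) = 200 − 124 = 76.
From column 1, 200 − (25 + 67 + 58 + 34) gives (2,1) = 16.
Using column 2: 73 + 49 + 40 + 31 + ? → (1,2) = 200 − 193 = 7.
Column 4: 37 + 28 + 4 + 70 + ? = 200, so (1,4) = 61.
Main diagonal must total 200; the given cells sum to 148, so (5,5) = 52.
Anti-diagonal: 37 + 46 + 40 + 34 + ? = 200, so (1,5) = 43.
The remaining cell in row 1 is (1,3) = 200 − 136 = 64.
Row 5 must total 200; the given cells sum to 187, so (5,3) = 13.
Column 3 must total 200; the given cells sum to 145, so (2,3) = 55.
Column 5 needs 200; the known cells sum to 181, so (2,5) = 19.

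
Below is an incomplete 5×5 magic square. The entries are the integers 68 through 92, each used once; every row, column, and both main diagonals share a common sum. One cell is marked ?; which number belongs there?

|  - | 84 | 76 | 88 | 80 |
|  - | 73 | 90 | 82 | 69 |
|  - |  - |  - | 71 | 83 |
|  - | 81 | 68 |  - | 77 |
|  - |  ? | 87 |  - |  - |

70

The entries are 68 through 92, which sum to 2000, so each line sums to 2000/5 = 400.
Row 1 must total 400; the given cells sum to 328, so (1,1) = 72.
Row 2 needs 400; the known cells sum to 314, so (2,1) = 86.
From column 3, 400 − (76 + 90 + 68 + 87) gives (3,3) = 79.
From column 5, 400 − (80 + 69 + 83 + 77) gives (5,5) = 91.
The remaining cell in main diagonal is (4,4) = 400 − 315 = 85.
Anti-diagonal: 80 + 82 + 79 + 81 + ? = 400, so (5,1) = 78.
Row 4 needs 400; the known cells sum to 311, so (4,1) = 89.
Column 1: 72 + 86 + 89 + 78 + ? = 400, so (3,1) = 75.
Column 4 must total 400; the given cells sum to 326, so (5,4) = 74.
Row 3 needs 400; the known cells sum to 308, so (3,2) = 92.
From row 5, 400 − (78 + 87 + 74 + 91) gives (5,2) = 70.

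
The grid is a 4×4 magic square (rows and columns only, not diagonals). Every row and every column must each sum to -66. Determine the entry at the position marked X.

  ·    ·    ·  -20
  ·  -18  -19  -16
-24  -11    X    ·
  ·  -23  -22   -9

-10

Row 2 must total -66; the given cells sum to -53, so (2,1) = -13.
The remaining cell in row 4 is (4,1) = -66 − (-54) = -12.
The remaining cell in column 1 is (1,1) = -66 − (-49) = -17.
From column 2, -66 − (-18 + (-11) + (-23)) gives (1,2) = -14.
From column 4, -66 − (-20 + (-16) + (-9)) gives (3,4) = -21.
Row 1: -17 + (-14) + (-20) + ? = -66, so (1,3) = -15.
Row 3 must total -66; the given cells sum to -56, so (3,3) = -10.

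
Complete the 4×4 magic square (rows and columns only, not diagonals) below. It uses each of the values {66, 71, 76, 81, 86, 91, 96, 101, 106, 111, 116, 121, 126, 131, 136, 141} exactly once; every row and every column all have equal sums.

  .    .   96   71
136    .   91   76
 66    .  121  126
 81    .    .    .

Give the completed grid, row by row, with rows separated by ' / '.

The 16 entries sum to 1656, so each line sums to 1656/4 = 414.
The remaining cell in row 2 is (2,2) = 414 − 303 = 111.
Row 3: 66 + 121 + 126 + ? = 414, so (3,2) = 101.
The remaining cell in column 1 is (1,1) = 414 − 283 = 131.
Column 3 needs 414; the known cells sum to 308, so (4,3) = 106.
Column 4 must total 414; the given cells sum to 273, so (4,4) = 141.
Row 1: 131 + 96 + 71 + ? = 414, so (1,2) = 116.
From row 4, 414 − (81 + 106 + 141) gives (4,2) = 86.

131 116 96 71 / 136 111 91 76 / 66 101 121 126 / 81 86 106 141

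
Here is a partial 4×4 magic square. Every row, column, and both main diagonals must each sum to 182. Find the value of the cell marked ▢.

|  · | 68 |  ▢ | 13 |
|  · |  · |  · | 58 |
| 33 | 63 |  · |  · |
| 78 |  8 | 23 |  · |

Row 4 needs 182; the known cells sum to 109, so (4,4) = 73.
Column 2 must total 182; the given cells sum to 139, so (2,2) = 43.
Column 4: 13 + 58 + 73 + ? = 182, so (3,4) = 38.
Anti-diagonal: 13 + 63 + 78 + ? = 182, so (2,3) = 28.
From row 2, 182 − (43 + 28 + 58) gives (2,1) = 53.
The remaining cell in row 3 is (3,3) = 182 − 134 = 48.
Column 1 must total 182; the given cells sum to 164, so (1,1) = 18.
The remaining cell in column 3 is (1,3) = 182 − 99 = 83.

83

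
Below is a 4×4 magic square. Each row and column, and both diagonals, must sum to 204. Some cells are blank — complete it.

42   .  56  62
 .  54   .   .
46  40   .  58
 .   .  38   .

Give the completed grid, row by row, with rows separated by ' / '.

From row 1, 204 − (42 + 56 + 62) gives (1,2) = 44.
Row 3 needs 204; the known cells sum to 144, so (3,3) = 60.
From column 2, 204 − (44 + 54 + 40) gives (4,2) = 66.
The remaining cell in column 3 is (2,3) = 204 − 154 = 50.
Main diagonal needs 204; the known cells sum to 156, so (4,4) = 48.
Anti-diagonal must total 204; the given cells sum to 152, so (4,1) = 52.
Column 1 needs 204; the known cells sum to 140, so (2,1) = 64.
From column 4, 204 − (62 + 58 + 48) gives (2,4) = 36.

42 44 56 62 / 64 54 50 36 / 46 40 60 58 / 52 66 38 48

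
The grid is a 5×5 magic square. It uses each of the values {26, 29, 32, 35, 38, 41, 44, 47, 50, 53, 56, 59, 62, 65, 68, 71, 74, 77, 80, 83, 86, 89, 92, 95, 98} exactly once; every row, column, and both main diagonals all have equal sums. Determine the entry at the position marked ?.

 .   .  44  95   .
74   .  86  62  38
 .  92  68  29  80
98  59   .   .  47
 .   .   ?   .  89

77

The 25 entries sum to 1550, so each line sums to 1550/5 = 310.
From row 2, 310 − (74 + 86 + 62 + 38) gives (2,2) = 50.
Using row 3: 92 + 68 + 29 + 80 + ? → (3,1) = 310 − 269 = 41.
Column 5 needs 310; the known cells sum to 254, so (1,5) = 56.
From anti-diagonal, 310 − (56 + 62 + 68 + 59) gives (5,1) = 65.
Column 1 needs 310; the known cells sum to 278, so (1,1) = 32.
Main diagonal must total 310; the given cells sum to 239, so (4,4) = 71.
Row 1: 32 + 44 + 95 + 56 + ? = 310, so (1,2) = 83.
From row 4, 310 − (98 + 59 + 71 + 47) gives (4,3) = 35.
From column 2, 310 − (83 + 50 + 92 + 59) gives (5,2) = 26.
Column 3 must total 310; the given cells sum to 233, so (5,3) = 77.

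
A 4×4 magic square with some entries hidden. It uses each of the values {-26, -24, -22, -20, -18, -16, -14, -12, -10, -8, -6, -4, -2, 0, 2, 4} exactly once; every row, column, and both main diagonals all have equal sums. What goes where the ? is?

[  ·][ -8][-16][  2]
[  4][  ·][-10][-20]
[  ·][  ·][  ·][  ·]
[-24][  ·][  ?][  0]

-14

The 16 entries sum to -176, so each line sums to -176/4 = -44.
Using row 1: -8 + (-16) + 2 + ? → (1,1) = -44 − (-22) = -22.
Row 2 must total -44; the given cells sum to -26, so (2,2) = -18.
Column 1 needs -44; the known cells sum to -42, so (3,1) = -2.
From column 4, -44 − (2 + (-20) + 0) gives (3,4) = -26.
Main diagonal must total -44; the given cells sum to -40, so (3,3) = -4.
Anti-diagonal needs -44; the known cells sum to -32, so (3,2) = -12.
Column 2 must total -44; the given cells sum to -38, so (4,2) = -6.
Column 3: -16 + (-10) + (-4) + ? = -44, so (4,3) = -14.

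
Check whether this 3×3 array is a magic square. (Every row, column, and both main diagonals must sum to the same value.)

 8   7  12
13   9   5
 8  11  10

Row 1: 8 + 7 + 12 = 27.
Row 2: 13 + 9 + 5 = 27.
Row 3: 8 + 11 + 10 = 29.
Column 1: 8 + 13 + 8 = 29.
Column 2: 7 + 9 + 11 = 27.
Column 3: 12 + 5 + 10 = 27.
Main diagonal: 8 + 9 + 10 = 27.
Anti-diagonal: 12 + 9 + 8 = 29.

No — column 1 sums to 29 but main diagonal sums to 27.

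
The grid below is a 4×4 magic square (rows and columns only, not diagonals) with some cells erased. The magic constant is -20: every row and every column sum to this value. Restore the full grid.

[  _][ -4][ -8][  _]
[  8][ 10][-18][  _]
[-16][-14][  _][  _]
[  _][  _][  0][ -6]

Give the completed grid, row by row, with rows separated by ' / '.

-10 -4 -8 2 / 8 10 -18 -20 / -16 -14 6 4 / -2 -12 0 -6

Row 2: 8 + 10 + (-18) + ? = -20, so (2,4) = -20.
From column 2, -20 − (-4 + 10 + (-14)) gives (4,2) = -12.
Column 3 needs -20; the known cells sum to -26, so (3,3) = 6.
From row 3, -20 − (-16 + (-14) + 6) gives (3,4) = 4.
Row 4 needs -20; the known cells sum to -18, so (4,1) = -2.
From column 1, -20 − (8 + (-16) + (-2)) gives (1,1) = -10.
Column 4 needs -20; the known cells sum to -22, so (1,4) = 2.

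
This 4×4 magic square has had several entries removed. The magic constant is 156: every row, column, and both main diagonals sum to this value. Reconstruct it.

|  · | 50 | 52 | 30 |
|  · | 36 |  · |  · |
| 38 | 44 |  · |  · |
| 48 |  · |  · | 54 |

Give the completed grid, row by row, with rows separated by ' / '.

24 50 52 30 / 46 36 34 40 / 38 44 42 32 / 48 26 28 54

Row 1 must total 156; the given cells sum to 132, so (1,1) = 24.
Column 1 must total 156; the given cells sum to 110, so (2,1) = 46.
From column 2, 156 − (50 + 36 + 44) gives (4,2) = 26.
Using main diagonal: 24 + 36 + 54 + ? → (3,3) = 156 − 114 = 42.
Anti-diagonal needs 156; the known cells sum to 122, so (2,3) = 34.
Row 2 needs 156; the known cells sum to 116, so (2,4) = 40.
Using row 3: 38 + 44 + 42 + ? → (3,4) = 156 − 124 = 32.
From row 4, 156 − (48 + 26 + 54) gives (4,3) = 28.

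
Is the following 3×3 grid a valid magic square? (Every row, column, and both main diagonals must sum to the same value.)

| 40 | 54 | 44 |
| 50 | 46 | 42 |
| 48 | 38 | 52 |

Yes

Row 1: 40 + 54 + 44 = 138.
Row 2: 50 + 46 + 42 = 138.
Row 3: 48 + 38 + 52 = 138.
Column 1: 40 + 50 + 48 = 138.
Column 2: 54 + 46 + 38 = 138.
Column 3: 44 + 42 + 52 = 138.
Main diagonal: 40 + 46 + 52 = 138.
Anti-diagonal: 44 + 46 + 48 = 138.
All lines sum to 138.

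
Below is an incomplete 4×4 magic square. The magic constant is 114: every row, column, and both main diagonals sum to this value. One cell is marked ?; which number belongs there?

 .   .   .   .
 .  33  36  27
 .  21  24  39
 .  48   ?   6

The remaining cell in row 2 is (2,1) = 114 − 96 = 18.
Row 3 must total 114; the given cells sum to 84, so (3,1) = 30.
Column 2 must total 114; the given cells sum to 102, so (1,2) = 12.
The remaining cell in column 4 is (1,4) = 114 − 72 = 42.
Main diagonal must total 114; the given cells sum to 63, so (1,1) = 51.
Anti-diagonal needs 114; the known cells sum to 99, so (4,1) = 15.
The remaining cell in row 1 is (1,3) = 114 − 105 = 9.
Row 4 must total 114; the given cells sum to 69, so (4,3) = 45.

45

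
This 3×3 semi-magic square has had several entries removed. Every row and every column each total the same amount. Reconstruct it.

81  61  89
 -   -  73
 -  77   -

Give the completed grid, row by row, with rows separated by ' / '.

Row 1 is already complete: 81 + 61 + 89 = 231, so that is the magic constant.
The remaining cell in column 2 is (2,2) = 231 − 138 = 93.
Using column 3: 89 + 73 + ? → (3,3) = 231 − 162 = 69.
Row 2 needs 231; the known cells sum to 166, so (2,1) = 65.
From row 3, 231 − (77 + 69) gives (3,1) = 85.

81 61 89 / 65 93 73 / 85 77 69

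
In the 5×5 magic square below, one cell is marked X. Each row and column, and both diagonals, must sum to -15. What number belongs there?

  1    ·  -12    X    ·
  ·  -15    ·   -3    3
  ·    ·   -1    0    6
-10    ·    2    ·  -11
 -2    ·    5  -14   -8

-6

From row 5, -15 − (-2 + 5 + (-14) + (-8)) gives (5,2) = 4.
The remaining cell in column 3 is (2,3) = -15 − (-6) = -9.
Column 5 must total -15; the given cells sum to -10, so (1,5) = -5.
Main diagonal must total -15; the given cells sum to -23, so (4,4) = 8.
Anti-diagonal needs -15; the known cells sum to -11, so (4,2) = -4.
From row 2, -15 − (-15 + (-9) + (-3) + 3) gives (2,1) = 9.
Using column 1: 1 + 9 + (-10) + (-2) + ? → (3,1) = -15 − (-2) = -13.
Column 4: -3 + 0 + 8 + (-14) + ? = -15, so (1,4) = -6.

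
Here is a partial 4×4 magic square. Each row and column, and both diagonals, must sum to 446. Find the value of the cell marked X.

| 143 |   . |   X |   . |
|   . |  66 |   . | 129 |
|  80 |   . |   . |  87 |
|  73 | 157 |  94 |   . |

136

Using row 4: 73 + 157 + 94 + ? → (4,4) = 446 − 324 = 122.
Using column 1: 143 + 80 + 73 + ? → (2,1) = 446 − 296 = 150.
The remaining cell in column 4 is (1,4) = 446 − 338 = 108.
The remaining cell in main diagonal is (3,3) = 446 − 331 = 115.
Using row 2: 150 + 66 + 129 + ? → (2,3) = 446 − 345 = 101.
The remaining cell in row 3 is (3,2) = 446 − 282 = 164.
Column 2: 66 + 164 + 157 + ? = 446, so (1,2) = 59.
The remaining cell in column 3 is (1,3) = 446 − 310 = 136.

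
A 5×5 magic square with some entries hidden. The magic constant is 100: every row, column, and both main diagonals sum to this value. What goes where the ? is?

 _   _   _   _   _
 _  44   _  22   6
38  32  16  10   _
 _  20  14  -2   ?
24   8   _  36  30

Row 3 must total 100; the given cells sum to 96, so (3,5) = 4.
Row 5 needs 100; the known cells sum to 98, so (5,3) = 2.
Using column 2: 44 + 32 + 20 + 8 + ? → (1,2) = 100 − 104 = -4.
Column 4 needs 100; the known cells sum to 66, so (1,4) = 34.
The remaining cell in main diagonal is (1,1) = 100 − 88 = 12.
The remaining cell in anti-diagonal is (1,5) = 100 − 82 = 18.
Row 1 needs 100; the known cells sum to 60, so (1,3) = 40.
From column 3, 100 − (40 + 16 + 14 + 2) gives (2,3) = 28.
Column 5 needs 100; the known cells sum to 58, so (4,5) = 42.

42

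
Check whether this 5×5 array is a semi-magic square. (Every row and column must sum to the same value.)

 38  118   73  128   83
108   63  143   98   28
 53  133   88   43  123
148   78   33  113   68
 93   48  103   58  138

Row 1: 38 + 118 + 73 + 128 + 83 = 440.
Row 2: 108 + 63 + 143 + 98 + 28 = 440.
Row 3: 53 + 133 + 88 + 43 + 123 = 440.
Row 4: 148 + 78 + 33 + 113 + 68 = 440.
Row 5: 93 + 48 + 103 + 58 + 138 = 440.
Column 1: 38 + 108 + 53 + 148 + 93 = 440.
Column 2: 118 + 63 + 133 + 78 + 48 = 440.
Column 3: 73 + 143 + 88 + 33 + 103 = 440.
Column 4: 128 + 98 + 43 + 113 + 58 = 440.
Column 5: 83 + 28 + 123 + 68 + 138 = 440.
All lines sum to 440.

Yes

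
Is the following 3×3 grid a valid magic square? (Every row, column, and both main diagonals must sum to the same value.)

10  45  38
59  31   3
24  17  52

Yes

Row 1: 10 + 45 + 38 = 93.
Row 2: 59 + 31 + 3 = 93.
Row 3: 24 + 17 + 52 = 93.
Column 1: 10 + 59 + 24 = 93.
Column 2: 45 + 31 + 17 = 93.
Column 3: 38 + 3 + 52 = 93.
Main diagonal: 10 + 31 + 52 = 93.
Anti-diagonal: 38 + 31 + 24 = 93.
All lines sum to 93.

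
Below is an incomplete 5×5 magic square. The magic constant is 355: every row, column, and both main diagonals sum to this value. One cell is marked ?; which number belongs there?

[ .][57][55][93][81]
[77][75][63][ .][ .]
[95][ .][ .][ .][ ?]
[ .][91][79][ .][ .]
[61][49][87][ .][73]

47

Row 1: 57 + 55 + 93 + 81 + ? = 355, so (1,1) = 69.
The remaining cell in row 5 is (5,4) = 355 − 270 = 85.
Column 1: 69 + 77 + 95 + 61 + ? = 355, so (4,1) = 53.
The remaining cell in column 2 is (3,2) = 355 − 272 = 83.
Using column 3: 55 + 63 + 79 + 87 + ? → (3,3) = 355 − 284 = 71.
From main diagonal, 355 − (69 + 75 + 71 + 73) gives (4,4) = 67.
From anti-diagonal, 355 − (81 + 71 + 91 + 61) gives (2,4) = 51.
Using row 2: 77 + 75 + 63 + 51 + ? → (2,5) = 355 − 266 = 89.
Row 4: 53 + 91 + 79 + 67 + ? = 355, so (4,5) = 65.
Using column 4: 93 + 51 + 67 + 85 + ? → (3,4) = 355 − 296 = 59.
Using column 5: 81 + 89 + 65 + 73 + ? → (3,5) = 355 − 308 = 47.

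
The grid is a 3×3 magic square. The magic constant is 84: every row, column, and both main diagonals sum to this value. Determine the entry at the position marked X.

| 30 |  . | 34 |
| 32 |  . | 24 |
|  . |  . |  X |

Using row 1: 30 + 34 + ? → (1,2) = 84 − 64 = 20.
Row 2 must total 84; the given cells sum to 56, so (2,2) = 28.
The remaining cell in column 1 is (3,1) = 84 − 62 = 22.
The remaining cell in column 2 is (3,2) = 84 − 48 = 36.
The remaining cell in column 3 is (3,3) = 84 − 58 = 26.

26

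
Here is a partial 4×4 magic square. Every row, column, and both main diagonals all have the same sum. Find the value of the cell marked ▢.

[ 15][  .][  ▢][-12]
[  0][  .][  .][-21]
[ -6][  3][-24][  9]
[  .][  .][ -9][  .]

Row 3 is complete and sums to -18; that is the magic constant.
Using column 1: 15 + 0 + (-6) + ? → (4,1) = -18 − 9 = -27.
Using column 4: -12 + (-21) + 9 + ? → (4,4) = -18 − (-24) = 6.
Main diagonal must total -18; the given cells sum to -3, so (2,2) = -15.
Anti-diagonal must total -18; the given cells sum to -36, so (2,3) = 18.
From row 4, -18 − (-27 + (-9) + 6) gives (4,2) = 12.
From column 2, -18 − (-15 + 3 + 12) gives (1,2) = -18.
Column 3 needs -18; the known cells sum to -15, so (1,3) = -3.

-3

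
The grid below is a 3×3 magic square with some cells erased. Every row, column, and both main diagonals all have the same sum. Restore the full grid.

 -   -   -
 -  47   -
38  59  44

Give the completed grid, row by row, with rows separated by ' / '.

Row 3 is already complete: 38 + 59 + 44 = 141, so that is the magic constant.
Using column 2: 47 + 59 + ? → (1,2) = 141 − 106 = 35.
The remaining cell in main diagonal is (1,1) = 141 − 91 = 50.
The remaining cell in anti-diagonal is (1,3) = 141 − 85 = 56.
Column 1 needs 141; the known cells sum to 88, so (2,1) = 53.
Column 3 needs 141; the known cells sum to 100, so (2,3) = 41.

50 35 56 / 53 47 41 / 38 59 44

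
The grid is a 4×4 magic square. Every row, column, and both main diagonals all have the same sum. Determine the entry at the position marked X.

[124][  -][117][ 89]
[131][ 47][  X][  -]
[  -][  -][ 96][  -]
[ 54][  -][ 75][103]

82

Main diagonal is complete and sums to 370; that is the magic constant.
Row 1 must total 370; the given cells sum to 330, so (1,2) = 40.
Row 4 needs 370; the known cells sum to 232, so (4,2) = 138.
Column 1 needs 370; the known cells sum to 309, so (3,1) = 61.
Column 2: 40 + 47 + 138 + ? = 370, so (3,2) = 145.
From column 3, 370 − (117 + 96 + 75) gives (2,3) = 82.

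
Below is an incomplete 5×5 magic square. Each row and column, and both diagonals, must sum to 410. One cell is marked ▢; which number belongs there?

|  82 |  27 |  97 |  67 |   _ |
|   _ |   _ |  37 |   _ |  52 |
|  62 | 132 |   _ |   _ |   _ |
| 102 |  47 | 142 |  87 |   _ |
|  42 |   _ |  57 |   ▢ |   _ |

Row 1 must total 410; the given cells sum to 273, so (1,5) = 137.
Row 4: 102 + 47 + 142 + 87 + ? = 410, so (4,5) = 32.
Column 1: 82 + 62 + 102 + 42 + ? = 410, so (2,1) = 122.
The remaining cell in column 3 is (3,3) = 410 − 333 = 77.
Anti-diagonal: 137 + 77 + 47 + 42 + ? = 410, so (2,4) = 107.
The remaining cell in row 2 is (2,2) = 410 − 318 = 92.
Column 2 must total 410; the given cells sum to 298, so (5,2) = 112.
Main diagonal: 82 + 92 + 77 + 87 + ? = 410, so (5,5) = 72.
Row 5: 42 + 112 + 57 + 72 + ? = 410, so (5,4) = 127.

127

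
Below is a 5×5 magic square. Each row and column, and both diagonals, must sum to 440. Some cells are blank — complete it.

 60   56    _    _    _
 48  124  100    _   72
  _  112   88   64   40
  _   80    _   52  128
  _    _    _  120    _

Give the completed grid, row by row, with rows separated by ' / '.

The remaining cell in row 2 is (2,4) = 440 − 344 = 96.
From row 3, 440 − (112 + 88 + 64 + 40) gives (3,1) = 136.
The remaining cell in column 2 is (5,2) = 440 − 372 = 68.
Using column 4: 96 + 64 + 52 + 120 + ? → (1,4) = 440 − 332 = 108.
Main diagonal needs 440; the known cells sum to 324, so (5,5) = 116.
Column 5: 72 + 40 + 128 + 116 + ? = 440, so (1,5) = 84.
From anti-diagonal, 440 − (84 + 96 + 88 + 80) gives (5,1) = 92.
From row 1, 440 − (60 + 56 + 108 + 84) gives (1,3) = 132.
Using row 5: 92 + 68 + 120 + 116 + ? → (5,3) = 440 − 396 = 44.
Column 1 needs 440; the known cells sum to 336, so (4,1) = 104.
Using column 3: 132 + 100 + 88 + 44 + ? → (4,3) = 440 − 364 = 76.

60 56 132 108 84 / 48 124 100 96 72 / 136 112 88 64 40 / 104 80 76 52 128 / 92 68 44 120 116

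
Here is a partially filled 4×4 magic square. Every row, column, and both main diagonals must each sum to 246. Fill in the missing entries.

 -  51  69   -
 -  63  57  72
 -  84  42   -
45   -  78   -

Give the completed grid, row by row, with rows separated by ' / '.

Row 2 must total 246; the given cells sum to 192, so (2,1) = 54.
Using column 2: 51 + 63 + 84 + ? → (4,2) = 246 − 198 = 48.
Using anti-diagonal: 57 + 84 + 45 + ? → (1,4) = 246 − 186 = 60.
From row 1, 246 − (51 + 69 + 60) gives (1,1) = 66.
Using row 4: 45 + 48 + 78 + ? → (4,4) = 246 − 171 = 75.
Column 1 needs 246; the known cells sum to 165, so (3,1) = 81.
Using column 4: 60 + 72 + 75 + ? → (3,4) = 246 − 207 = 39.

66 51 69 60 / 54 63 57 72 / 81 84 42 39 / 45 48 78 75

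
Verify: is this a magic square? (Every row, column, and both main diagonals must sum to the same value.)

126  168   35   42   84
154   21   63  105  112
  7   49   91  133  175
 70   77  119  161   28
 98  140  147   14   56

Row 1: 126 + 168 + 35 + 42 + 84 = 455.
Row 2: 154 + 21 + 63 + 105 + 112 = 455.
Row 3: 7 + 49 + 91 + 133 + 175 = 455.
Row 4: 70 + 77 + 119 + 161 + 28 = 455.
Row 5: 98 + 140 + 147 + 14 + 56 = 455.
Column 1: 126 + 154 + 7 + 70 + 98 = 455.
Column 2: 168 + 21 + 49 + 77 + 140 = 455.
Column 3: 35 + 63 + 91 + 119 + 147 = 455.
Column 4: 42 + 105 + 133 + 161 + 14 = 455.
Column 5: 84 + 112 + 175 + 28 + 56 = 455.
Main diagonal: 126 + 21 + 91 + 161 + 56 = 455.
Anti-diagonal: 84 + 105 + 91 + 77 + 98 = 455.
All lines sum to 455.

Yes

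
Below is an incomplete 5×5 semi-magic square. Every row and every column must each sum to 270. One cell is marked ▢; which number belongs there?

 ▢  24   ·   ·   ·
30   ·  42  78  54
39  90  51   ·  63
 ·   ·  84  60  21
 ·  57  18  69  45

Row 2: 30 + 42 + 78 + 54 + ? = 270, so (2,2) = 66.
Row 3 must total 270; the given cells sum to 243, so (3,4) = 27.
The remaining cell in row 5 is (5,1) = 270 − 189 = 81.
From column 2, 270 − (24 + 66 + 90 + 57) gives (4,2) = 33.
The remaining cell in column 3 is (1,3) = 270 − 195 = 75.
The remaining cell in column 4 is (1,4) = 270 − 234 = 36.
Column 5 needs 270; the known cells sum to 183, so (1,5) = 87.
Row 1 needs 270; the known cells sum to 222, so (1,1) = 48.

48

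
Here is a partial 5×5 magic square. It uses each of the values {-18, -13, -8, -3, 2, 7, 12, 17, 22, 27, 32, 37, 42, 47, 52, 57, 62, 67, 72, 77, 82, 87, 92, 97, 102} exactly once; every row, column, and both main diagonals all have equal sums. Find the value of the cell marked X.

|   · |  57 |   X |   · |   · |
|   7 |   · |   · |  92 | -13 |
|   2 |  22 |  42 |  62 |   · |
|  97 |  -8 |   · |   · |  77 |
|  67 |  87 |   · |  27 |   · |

The 25 entries sum to 1050, so each line sums to 1050/5 = 210.
From row 3, 210 − (2 + 22 + 42 + 62) gives (3,5) = 82.
The remaining cell in column 1 is (1,1) = 210 − 173 = 37.
Column 2: 57 + 22 + (-8) + 87 + ? = 210, so (2,2) = 52.
Anti-diagonal needs 210; the known cells sum to 193, so (1,5) = 17.
The remaining cell in row 2 is (2,3) = 210 − 138 = 72.
The remaining cell in column 5 is (5,5) = 210 − 163 = 47.
The remaining cell in main diagonal is (4,4) = 210 − 178 = 32.
Row 4: 97 + (-8) + 32 + 77 + ? = 210, so (4,3) = 12.
Row 5: 67 + 87 + 27 + 47 + ? = 210, so (5,3) = -18.
Column 3: 72 + 42 + 12 + (-18) + ? = 210, so (1,3) = 102.

102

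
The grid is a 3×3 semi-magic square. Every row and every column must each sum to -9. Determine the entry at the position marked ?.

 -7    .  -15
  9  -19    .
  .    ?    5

Row 1 must total -9; the given cells sum to -22, so (1,2) = 13.
Row 2 must total -9; the given cells sum to -10, so (2,3) = 1.
From column 1, -9 − (-7 + 9) gives (3,1) = -11.
Using column 2: 13 + (-19) + ? → (3,2) = -9 − (-6) = -3.

-3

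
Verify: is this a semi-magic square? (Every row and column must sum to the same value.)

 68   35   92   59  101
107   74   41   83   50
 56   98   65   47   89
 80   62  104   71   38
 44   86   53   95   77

Yes

Row 1: 68 + 35 + 92 + 59 + 101 = 355.
Row 2: 107 + 74 + 41 + 83 + 50 = 355.
Row 3: 56 + 98 + 65 + 47 + 89 = 355.
Row 4: 80 + 62 + 104 + 71 + 38 = 355.
Row 5: 44 + 86 + 53 + 95 + 77 = 355.
Column 1: 68 + 107 + 56 + 80 + 44 = 355.
Column 2: 35 + 74 + 98 + 62 + 86 = 355.
Column 3: 92 + 41 + 65 + 104 + 53 = 355.
Column 4: 59 + 83 + 47 + 71 + 95 = 355.
Column 5: 101 + 50 + 89 + 38 + 77 = 355.
All lines sum to 355.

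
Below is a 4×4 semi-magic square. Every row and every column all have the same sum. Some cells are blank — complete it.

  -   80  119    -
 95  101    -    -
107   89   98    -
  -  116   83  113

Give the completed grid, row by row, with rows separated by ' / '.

Column 2 is already complete: 80 + 101 + 89 + 116 = 386, so that is the magic constant.
From row 3, 386 − (107 + 89 + 98) gives (3,4) = 92.
The remaining cell in row 4 is (4,1) = 386 − 312 = 74.
Column 1: 95 + 107 + 74 + ? = 386, so (1,1) = 110.
Column 3: 119 + 98 + 83 + ? = 386, so (2,3) = 86.
Row 1 must total 386; the given cells sum to 309, so (1,4) = 77.
Using row 2: 95 + 101 + 86 + ? → (2,4) = 386 − 282 = 104.

110 80 119 77 / 95 101 86 104 / 107 89 98 92 / 74 116 83 113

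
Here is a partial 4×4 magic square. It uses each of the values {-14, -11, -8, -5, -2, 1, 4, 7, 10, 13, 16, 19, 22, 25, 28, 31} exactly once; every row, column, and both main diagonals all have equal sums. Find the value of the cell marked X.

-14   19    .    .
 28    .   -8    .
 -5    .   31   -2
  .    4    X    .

-11

The 16 entries sum to 136, so each line sums to 136/4 = 34.
The remaining cell in row 3 is (3,2) = 34 − 24 = 10.
Column 1: -14 + 28 + (-5) + ? = 34, so (4,1) = 25.
From column 2, 34 − (19 + 10 + 4) gives (2,2) = 1.
Main diagonal must total 34; the given cells sum to 18, so (4,4) = 16.
From anti-diagonal, 34 − (-8 + 10 + 25) gives (1,4) = 7.
From row 1, 34 − (-14 + 19 + 7) gives (1,3) = 22.
Row 2 must total 34; the given cells sum to 21, so (2,4) = 13.
Using row 4: 25 + 4 + 16 + ? → (4,3) = 34 − 45 = -11.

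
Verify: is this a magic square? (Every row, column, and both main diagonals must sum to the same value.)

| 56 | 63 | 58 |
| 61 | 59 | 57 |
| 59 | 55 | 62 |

Row 1: 56 + 63 + 58 = 177.
Row 2: 61 + 59 + 57 = 177.
Row 3: 59 + 55 + 62 = 176.
Column 1: 56 + 61 + 59 = 176.
Column 2: 63 + 59 + 55 = 177.
Column 3: 58 + 57 + 62 = 177.
Main diagonal: 56 + 59 + 62 = 177.
Anti-diagonal: 58 + 59 + 59 = 176.

No — column 1 sums to 176 but row 1 sums to 177.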